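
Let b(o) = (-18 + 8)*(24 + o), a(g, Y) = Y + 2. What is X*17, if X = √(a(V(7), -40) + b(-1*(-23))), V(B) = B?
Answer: 34*I*√127 ≈ 383.16*I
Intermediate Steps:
a(g, Y) = 2 + Y
b(o) = -240 - 10*o (b(o) = -10*(24 + o) = -240 - 10*o)
X = 2*I*√127 (X = √((2 - 40) + (-240 - (-10)*(-23))) = √(-38 + (-240 - 10*23)) = √(-38 + (-240 - 230)) = √(-38 - 470) = √(-508) = 2*I*√127 ≈ 22.539*I)
X*17 = (2*I*√127)*17 = 34*I*√127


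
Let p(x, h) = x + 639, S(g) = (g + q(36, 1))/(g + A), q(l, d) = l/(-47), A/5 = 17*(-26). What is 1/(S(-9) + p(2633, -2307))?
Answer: 104293/341247155 ≈ 0.00030562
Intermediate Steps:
A = -2210 (A = 5*(17*(-26)) = 5*(-442) = -2210)
q(l, d) = -l/47 (q(l, d) = l*(-1/47) = -l/47)
S(g) = (-36/47 + g)/(-2210 + g) (S(g) = (g - 1/47*36)/(g - 2210) = (g - 36/47)/(-2210 + g) = (-36/47 + g)/(-2210 + g))
p(x, h) = 639 + x
1/(S(-9) + p(2633, -2307)) = 1/((-36/47 - 9)/(-2210 - 9) + (639 + 2633)) = 1/(-459/47/(-2219) + 3272) = 1/(-1/2219*(-459/47) + 3272) = 1/(459/104293 + 3272) = 1/(341247155/104293) = 104293/341247155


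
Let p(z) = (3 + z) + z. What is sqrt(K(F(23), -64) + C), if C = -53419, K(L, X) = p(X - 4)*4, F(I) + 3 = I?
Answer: I*sqrt(53951) ≈ 232.27*I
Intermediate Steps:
F(I) = -3 + I
p(z) = 3 + 2*z
K(L, X) = -20 + 8*X (K(L, X) = (3 + 2*(X - 4))*4 = (3 + 2*(-4 + X))*4 = (3 + (-8 + 2*X))*4 = (-5 + 2*X)*4 = -20 + 8*X)
sqrt(K(F(23), -64) + C) = sqrt((-20 + 8*(-64)) - 53419) = sqrt((-20 - 512) - 53419) = sqrt(-532 - 53419) = sqrt(-53951) = I*sqrt(53951)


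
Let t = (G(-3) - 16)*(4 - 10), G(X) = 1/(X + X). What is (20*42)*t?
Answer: 81480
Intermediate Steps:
G(X) = 1/(2*X)
t = 97 (t = ((1/2)/(-3) - 16)*(4 - 10) = ((1/2)*(-1/3) - 16)*(-6) = (-1/6 - 16)*(-6) = -97/6*(-6) = 97)
(20*42)*t = (20*42)*97 = 840*97 = 81480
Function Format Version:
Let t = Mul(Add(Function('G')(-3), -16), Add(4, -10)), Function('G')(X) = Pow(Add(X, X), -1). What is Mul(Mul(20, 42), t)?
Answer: 81480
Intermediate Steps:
Function('G')(X) = Mul(Rational(1, 2), Pow(X, -1)) (Function('G')(X) = Pow(Mul(2, X), -1) = Mul(Rational(1, 2), Pow(X, -1)))
t = 97 (t = Mul(Add(Mul(Rational(1, 2), Pow(-3, -1)), -16), Add(4, -10)) = Mul(Add(Mul(Rational(1, 2), Rational(-1, 3)), -16), -6) = Mul(Add(Rational(-1, 6), -16), -6) = Mul(Rational(-97, 6), -6) = 97)
Mul(Mul(20, 42), t) = Mul(Mul(20, 42), 97) = Mul(840, 97) = 81480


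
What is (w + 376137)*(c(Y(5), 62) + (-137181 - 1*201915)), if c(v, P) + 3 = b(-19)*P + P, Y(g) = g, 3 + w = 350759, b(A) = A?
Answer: -247299901995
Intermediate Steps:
w = 350756 (w = -3 + 350759 = 350756)
c(v, P) = -3 - 18*P (c(v, P) = -3 + (-19*P + P) = -3 - 18*P)
(w + 376137)*(c(Y(5), 62) + (-137181 - 1*201915)) = (350756 + 376137)*((-3 - 18*62) + (-137181 - 1*201915)) = 726893*((-3 - 1116) + (-137181 - 201915)) = 726893*(-1119 - 339096) = 726893*(-340215) = -247299901995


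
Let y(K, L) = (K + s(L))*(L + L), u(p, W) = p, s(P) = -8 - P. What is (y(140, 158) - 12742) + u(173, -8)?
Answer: -20785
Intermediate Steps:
y(K, L) = 2*L*(-8 + K - L) (y(K, L) = (K + (-8 - L))*(L + L) = (-8 + K - L)*(2*L) = 2*L*(-8 + K - L))
(y(140, 158) - 12742) + u(173, -8) = (2*158*(-8 + 140 - 1*158) - 12742) + 173 = (2*158*(-8 + 140 - 158) - 12742) + 173 = (2*158*(-26) - 12742) + 173 = (-8216 - 12742) + 173 = -20958 + 173 = -20785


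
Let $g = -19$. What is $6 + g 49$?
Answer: $-925$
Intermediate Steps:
$6 + g 49 = 6 - 931 = -925$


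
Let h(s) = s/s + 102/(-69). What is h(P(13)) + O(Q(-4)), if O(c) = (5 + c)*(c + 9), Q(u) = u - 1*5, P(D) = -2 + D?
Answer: -11/23 ≈ -0.47826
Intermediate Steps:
Q(u) = -5 + u (Q(u) = u - 5 = -5 + u)
O(c) = (5 + c)*(9 + c)
h(s) = -11/23 (h(s) = 1 + 102*(-1/69) = 1 - 34/23 = -11/23)
h(P(13)) + O(Q(-4)) = -11/23 + (45 + (-5 - 4)² + 14*(-5 - 4)) = -11/23 + (45 + (-9)² + 14*(-9)) = -11/23 + (45 + 81 - 126) = -11/23 + 0 = -11/23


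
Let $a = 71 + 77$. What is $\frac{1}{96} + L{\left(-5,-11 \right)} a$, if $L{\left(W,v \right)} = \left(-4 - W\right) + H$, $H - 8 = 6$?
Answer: $\frac{213121}{96} \approx 2220.0$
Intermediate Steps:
$H = 14$ ($H = 8 + 6 = 14$)
$L{\left(W,v \right)} = 10 - W$ ($L{\left(W,v \right)} = \left(-4 - W\right) + 14 = 10 - W$)
$a = 148$
$\frac{1}{96} + L{\left(-5,-11 \right)} a = \frac{1}{96} + \left(10 - -5\right) 148 = \frac{1}{96} + \left(10 + 5\right) 148 = \frac{1}{96} + 15 \cdot 148 = \frac{1}{96} + 2220 = \frac{213121}{96}$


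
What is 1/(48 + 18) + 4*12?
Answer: 3169/66 ≈ 48.015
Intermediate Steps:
1/(48 + 18) + 4*12 = 1/66 + 48 = 3169/66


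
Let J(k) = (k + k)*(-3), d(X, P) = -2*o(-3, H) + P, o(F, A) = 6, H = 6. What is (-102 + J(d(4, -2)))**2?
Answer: 324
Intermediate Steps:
d(X, P) = -12 + P (d(X, P) = -2*6 + P = -12 + P)
J(k) = -6*k (J(k) = (2*k)*(-3) = -6*k)
(-102 + J(d(4, -2)))**2 = (-102 - 6*(-12 - 2))**2 = (-102 - 6*(-14))**2 = (-102 + 84)**2 = (-18)**2 = 324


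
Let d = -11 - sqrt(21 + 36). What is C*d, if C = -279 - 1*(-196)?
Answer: 913 + 83*sqrt(57) ≈ 1539.6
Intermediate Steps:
d = -11 - sqrt(57) ≈ -18.550
C = -83 (C = -279 + 196 = -83)
C*d = -83*(-11 - sqrt(57)) = 913 + 83*sqrt(57)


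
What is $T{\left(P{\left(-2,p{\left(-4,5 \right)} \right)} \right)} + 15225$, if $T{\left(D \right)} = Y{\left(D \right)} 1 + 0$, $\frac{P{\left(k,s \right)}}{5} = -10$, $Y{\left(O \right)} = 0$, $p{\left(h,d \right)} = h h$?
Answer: $15225$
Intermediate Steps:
$p{\left(h,d \right)} = h^{2}$
$P{\left(k,s \right)} = -50$ ($P{\left(k,s \right)} = 5 \left(-10\right) = -50$)
$T{\left(D \right)} = 0$ ($T{\left(D \right)} = 0 \cdot 1 + 0 = 0 + 0 = 0$)
$T{\left(P{\left(-2,p{\left(-4,5 \right)} \right)} \right)} + 15225 = 0 + 15225 = 15225$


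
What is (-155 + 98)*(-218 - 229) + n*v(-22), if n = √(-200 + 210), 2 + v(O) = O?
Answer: 25479 - 24*√10 ≈ 25403.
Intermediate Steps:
v(O) = -2 + O
n = √10 ≈ 3.1623
(-155 + 98)*(-218 - 229) + n*v(-22) = (-155 + 98)*(-218 - 229) + √10*(-2 - 22) = -57*(-447) + √10*(-24) = 25479 - 24*√10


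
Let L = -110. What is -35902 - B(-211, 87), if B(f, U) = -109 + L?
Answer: -35683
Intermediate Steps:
B(f, U) = -219 (B(f, U) = -109 - 110 = -219)
-35902 - B(-211, 87) = -35902 - 1*(-219) = -35902 + 219 = -35683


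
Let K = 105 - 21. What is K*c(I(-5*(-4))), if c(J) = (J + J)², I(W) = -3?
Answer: 3024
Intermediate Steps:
c(J) = 4*J² (c(J) = (2*J)² = 4*J²)
K = 84
K*c(I(-5*(-4))) = 84*(4*(-3)²) = 84*(4*9) = 84*36 = 3024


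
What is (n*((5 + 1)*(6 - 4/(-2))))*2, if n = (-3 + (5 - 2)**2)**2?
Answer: 3456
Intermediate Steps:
n = 36 (n = (-3 + 3**2)**2 = (-3 + 9)**2 = 6**2 = 36)
(n*((5 + 1)*(6 - 4/(-2))))*2 = (36*((5 + 1)*(6 - 4/(-2))))*2 = (36*(6*(6 - 4*(-1/2))))*2 = (36*(6*(6 + 2)))*2 = (36*(6*8))*2 = (36*48)*2 = 1728*2 = 3456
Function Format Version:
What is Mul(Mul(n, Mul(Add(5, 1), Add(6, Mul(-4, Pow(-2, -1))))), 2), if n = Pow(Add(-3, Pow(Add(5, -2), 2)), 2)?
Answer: 3456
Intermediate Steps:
n = 36 (n = Pow(Add(-3, Pow(3, 2)), 2) = Pow(Add(-3, 9), 2) = Pow(6, 2) = 36)
Mul(Mul(n, Mul(Add(5, 1), Add(6, Mul(-4, Pow(-2, -1))))), 2) = Mul(Mul(36, Mul(Add(5, 1), Add(6, Mul(-4, Pow(-2, -1))))), 2) = Mul(Mul(36, Mul(6, Add(6, Mul(-4, Rational(-1, 2))))), 2) = Mul(Mul(36, Mul(6, Add(6, 2))), 2) = Mul(Mul(36, Mul(6, 8)), 2) = Mul(Mul(36, 48), 2) = Mul(1728, 2) = 3456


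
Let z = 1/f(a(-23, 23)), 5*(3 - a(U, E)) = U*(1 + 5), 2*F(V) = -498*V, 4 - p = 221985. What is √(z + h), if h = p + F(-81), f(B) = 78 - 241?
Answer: I*√5361943191/163 ≈ 449.23*I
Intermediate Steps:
p = -221981 (p = 4 - 1*221985 = 4 - 221985 = -221981)
F(V) = -249*V (F(V) = (-498*V)/2 = -249*V)
a(U, E) = 3 - 6*U/5 (a(U, E) = 3 - U*(1 + 5)/5 = 3 - U*6/5 = 3 - 6*U/5)
f(B) = -163
z = -1/163 (z = 1/(-163) = -1/163 ≈ -0.0061350)
h = -201812 (h = -221981 - 249*(-81) = -221981 + 20169 = -201812)
√(z + h) = √(-1/163 - 201812) = √(-32895357/163) = I*√5361943191/163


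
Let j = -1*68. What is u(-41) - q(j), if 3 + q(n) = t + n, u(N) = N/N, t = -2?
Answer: 74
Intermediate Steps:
u(N) = 1
j = -68
q(n) = -5 + n (q(n) = -3 + (-2 + n) = -5 + n)
u(-41) - q(j) = 1 - (-5 - 68) = 1 - 1*(-73) = 1 + 73 = 74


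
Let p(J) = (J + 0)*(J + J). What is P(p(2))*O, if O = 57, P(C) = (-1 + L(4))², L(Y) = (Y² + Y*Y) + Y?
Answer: 69825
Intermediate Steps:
L(Y) = Y + 2*Y² (L(Y) = (Y² + Y²) + Y = 2*Y² + Y = Y + 2*Y²)
p(J) = 2*J² (p(J) = J*(2*J) = 2*J²)
P(C) = 1225 (P(C) = (-1 + 4*(1 + 2*4))² = (-1 + 4*(1 + 8))² = (-1 + 4*9)² = (-1 + 36)² = 35² = 1225)
P(p(2))*O = 1225*57 = 69825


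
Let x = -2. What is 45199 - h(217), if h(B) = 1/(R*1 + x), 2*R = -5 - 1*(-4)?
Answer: 225997/5 ≈ 45199.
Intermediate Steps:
R = -½ (R = (-5 - 1*(-4))/2 = (-5 + 4)/2 = (½)*(-1) = -½ ≈ -0.50000)
h(B) = -⅖ (h(B) = 1/(-½*1 - 2) = 1/(-½ - 2) = 1/(-5/2) = -⅖)
45199 - h(217) = 45199 - 1*(-⅖) = 45199 + ⅖ = 225997/5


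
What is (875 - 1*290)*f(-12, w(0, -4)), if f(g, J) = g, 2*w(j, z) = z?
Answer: -7020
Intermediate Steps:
w(j, z) = z/2
(875 - 1*290)*f(-12, w(0, -4)) = (875 - 1*290)*(-12) = (875 - 290)*(-12) = 585*(-12) = -7020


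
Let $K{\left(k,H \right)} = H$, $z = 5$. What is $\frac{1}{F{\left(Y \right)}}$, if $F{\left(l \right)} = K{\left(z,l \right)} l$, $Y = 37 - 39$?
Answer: $\frac{1}{4} \approx 0.25$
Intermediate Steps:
$Y = -2$ ($Y = 37 - 39 = -2$)
$F{\left(l \right)} = l^{2}$ ($F{\left(l \right)} = l l = l^{2}$)
$\frac{1}{F{\left(Y \right)}} = \frac{1}{\left(-2\right)^{2}} = \frac{1}{4}$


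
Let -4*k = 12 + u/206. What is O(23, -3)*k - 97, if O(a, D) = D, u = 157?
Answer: -72041/824 ≈ -87.428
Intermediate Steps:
k = -2629/824 (k = -(12 + 157/206)/4 = -¼*2629/206 = -2629/824 ≈ -3.1905)
O(23, -3)*k - 97 = -3*(-2629/824) - 97 = 7887/824 - 97 = -72041/824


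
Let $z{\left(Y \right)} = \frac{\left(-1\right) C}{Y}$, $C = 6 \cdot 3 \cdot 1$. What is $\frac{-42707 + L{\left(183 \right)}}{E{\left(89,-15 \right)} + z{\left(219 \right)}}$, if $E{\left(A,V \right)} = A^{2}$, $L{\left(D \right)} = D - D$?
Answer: $- \frac{3117611}{578227} \approx -5.3917$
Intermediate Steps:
$L{\left(D \right)} = 0$
$C = 18$ ($C = 18 \cdot 1 = 18$)
$z{\left(Y \right)} = - \frac{18}{Y}$ ($z{\left(Y \right)} = \frac{\left(-1\right) 18}{Y} = - \frac{18}{Y}$)
$\frac{-42707 + L{\left(183 \right)}}{E{\left(89,-15 \right)} + z{\left(219 \right)}} = \frac{-42707 + 0}{89^{2} - \frac{18}{219}} = - \frac{42707}{7921 - \frac{6}{73}} = - \frac{42707}{\frac{578227}{73}} = \left(-42707\right) \frac{73}{578227} = - \frac{3117611}{578227}$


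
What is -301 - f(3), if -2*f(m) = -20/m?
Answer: -913/3 ≈ -304.33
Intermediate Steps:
f(m) = 10/m (f(m) = -(-10)/m = 10/m)
-301 - f(3) = -301 - 10/3 = -913/3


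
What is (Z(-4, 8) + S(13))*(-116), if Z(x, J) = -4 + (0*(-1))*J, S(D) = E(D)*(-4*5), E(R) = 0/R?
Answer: 464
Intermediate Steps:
E(R) = 0
S(D) = 0 (S(D) = 0*(-4*5) = 0*(-20) = 0)
Z(x, J) = -4 (Z(x, J) = -4 + 0*J = -4 + 0 = -4)
(Z(-4, 8) + S(13))*(-116) = (-4 + 0)*(-116) = -4*(-116) = 464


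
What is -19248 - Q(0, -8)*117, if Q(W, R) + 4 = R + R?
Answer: -16908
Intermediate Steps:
Q(W, R) = -4 + 2*R (Q(W, R) = -4 + (R + R) = -4 + 2*R)
-19248 - Q(0, -8)*117 = -19248 - (-4 + 2*(-8))*117 = -19248 - (-4 - 16)*117 = -19248 - (-20)*117 = -19248 - 1*(-2340) = -19248 + 2340 = -16908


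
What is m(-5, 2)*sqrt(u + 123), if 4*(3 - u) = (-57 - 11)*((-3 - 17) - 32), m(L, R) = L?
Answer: -5*I*sqrt(758) ≈ -137.66*I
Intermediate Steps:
u = -881 (u = 3 - (-57 - 11)*((-3 - 17) - 32)/4 = 3 - (-17)*(-20 - 32) = 3 - (-17)*(-52) = 3 - 1/4*3536 = 3 - 884 = -881)
m(-5, 2)*sqrt(u + 123) = -5*sqrt(-881 + 123) = -5*I*sqrt(758)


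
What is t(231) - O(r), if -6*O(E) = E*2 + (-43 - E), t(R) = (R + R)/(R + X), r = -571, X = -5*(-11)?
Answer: -3928/39 ≈ -100.72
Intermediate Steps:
X = 55
t(R) = 2*R/(55 + R) (t(R) = (R + R)/(R + 55) = (2*R)/(55 + R) = 2*R/(55 + R))
O(E) = 43/6 - E/6 (O(E) = -(E*2 + (-43 - E))/6 = -(2*E + (-43 - E))/6 = -(-43 + E)/6 = 43/6 - E/6)
t(231) - O(r) = 2*231/(55 + 231) - (43/6 - 1/6*(-571)) = 2*231/286 - (43/6 + 571/6) = 2*231*(1/286) - 1*307/3 = 21/13 - 307/3 = -3928/39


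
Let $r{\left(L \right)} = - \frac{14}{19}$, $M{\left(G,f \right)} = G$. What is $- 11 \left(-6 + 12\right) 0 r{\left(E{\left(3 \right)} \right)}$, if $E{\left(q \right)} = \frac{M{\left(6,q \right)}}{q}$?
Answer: $0$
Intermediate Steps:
$E{\left(q \right)} = \frac{6}{q}$
$r{\left(L \right)} = - \frac{14}{19}$ ($r{\left(L \right)} = \left(-14\right) \frac{1}{19} = - \frac{14}{19}$)
$- 11 \left(-6 + 12\right) 0 r{\left(E{\left(3 \right)} \right)} = - 11 \left(-6 + 12\right) 0 \left(- \frac{14}{19}\right) = \left(-11\right) 6 \cdot 0 \left(- \frac{14}{19}\right) = \left(-66\right) 0 \left(- \frac{14}{19}\right) = 0 \left(- \frac{14}{19}\right) = 0$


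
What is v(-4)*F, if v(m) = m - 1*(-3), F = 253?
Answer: -253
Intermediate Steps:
v(m) = 3 + m (v(m) = m + 3 = 3 + m)
v(-4)*F = (3 - 4)*253 = -1*253 = -253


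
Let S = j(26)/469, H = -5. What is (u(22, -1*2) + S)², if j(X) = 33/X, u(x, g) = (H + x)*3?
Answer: 386793193329/148693636 ≈ 2601.3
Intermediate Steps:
u(x, g) = -15 + 3*x (u(x, g) = (-5 + x)*3 = -15 + 3*x)
S = 33/12194 (S = (33/26)/469 = (33*(1/26))*(1/469) = (33/26)*(1/469) = 33/12194 ≈ 0.0027062)
(u(22, -1*2) + S)² = ((-15 + 3*22) + 33/12194)² = ((-15 + 66) + 33/12194)² = (51 + 33/12194)² = (621927/12194)² = 386793193329/148693636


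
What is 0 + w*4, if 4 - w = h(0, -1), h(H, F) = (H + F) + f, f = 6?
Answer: -4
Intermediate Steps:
h(H, F) = 6 + F + H (h(H, F) = (H + F) + 6 = (F + H) + 6 = 6 + F + H)
w = -1 (w = 4 - (6 - 1 + 0) = 4 - 1*5 = 4 - 5 = -1)
0 + w*4 = 0 - 1*4 = 0 - 4 = -4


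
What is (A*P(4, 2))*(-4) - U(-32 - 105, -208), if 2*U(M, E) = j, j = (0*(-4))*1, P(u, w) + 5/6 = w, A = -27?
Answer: 126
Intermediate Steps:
P(u, w) = -⅚ + w
j = 0 (j = 0*1 = 0)
U(M, E) = 0 (U(M, E) = (½)*0 = 0)
(A*P(4, 2))*(-4) - U(-32 - 105, -208) = -27*(-⅚ + 2)*(-4) - 1*0 = -27*7/6*(-4) + 0 = -63/2*(-4) + 0 = 126 + 0 = 126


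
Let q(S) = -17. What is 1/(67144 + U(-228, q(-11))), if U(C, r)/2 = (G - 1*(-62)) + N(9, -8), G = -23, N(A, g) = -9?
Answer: 1/67204 ≈ 1.4880e-5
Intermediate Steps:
U(C, r) = 60 (U(C, r) = 2*((-23 - 1*(-62)) - 9) = 2*((-23 + 62) - 9) = 2*(39 - 9) = 2*30 = 60)
1/(67144 + U(-228, q(-11))) = 1/(67144 + 60) = 1/67204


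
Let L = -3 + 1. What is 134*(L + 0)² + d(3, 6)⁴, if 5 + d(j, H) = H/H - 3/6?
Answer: 15137/16 ≈ 946.06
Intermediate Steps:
d(j, H) = -9/2 (d(j, H) = -5 + (H/H - 3/6) = -5 + (1 - 3*⅙) = -5 + (1 - ½) = -5 + ½ = -9/2)
L = -2
134*(L + 0)² + d(3, 6)⁴ = 134*(-2 + 0)² + (-9/2)⁴ = 134*(-2)² + 6561/16 = 134*4 + 6561/16 = 536 + 6561/16 = 15137/16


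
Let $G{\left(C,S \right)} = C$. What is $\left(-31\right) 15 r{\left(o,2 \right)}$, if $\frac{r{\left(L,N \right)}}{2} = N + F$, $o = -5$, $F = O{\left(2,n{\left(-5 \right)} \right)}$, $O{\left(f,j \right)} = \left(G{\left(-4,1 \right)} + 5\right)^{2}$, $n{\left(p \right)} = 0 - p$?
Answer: $-2790$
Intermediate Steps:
$n{\left(p \right)} = - p$
$O{\left(f,j \right)} = 1$ ($O{\left(f,j \right)} = \left(-4 + 5\right)^{2} = 1^{2} = 1$)
$F = 1$
$r{\left(L,N \right)} = 2 + 2 N$ ($r{\left(L,N \right)} = 2 \left(N + 1\right) = 2 \left(1 + N\right) = 2 + 2 N$)
$\left(-31\right) 15 r{\left(o,2 \right)} = \left(-31\right) 15 \left(2 + 2 \cdot 2\right) = - 465 \left(2 + 4\right) = \left(-465\right) 6 = -2790$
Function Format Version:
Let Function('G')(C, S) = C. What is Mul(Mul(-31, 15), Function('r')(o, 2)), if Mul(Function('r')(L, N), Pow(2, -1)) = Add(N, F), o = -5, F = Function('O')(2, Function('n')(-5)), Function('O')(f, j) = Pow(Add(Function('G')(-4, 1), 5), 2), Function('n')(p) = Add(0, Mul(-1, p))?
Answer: -2790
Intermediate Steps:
Function('n')(p) = Mul(-1, p)
Function('O')(f, j) = 1 (Function('O')(f, j) = Pow(Add(-4, 5), 2) = Pow(1, 2) = 1)
F = 1
Function('r')(L, N) = Add(2, Mul(2, N)) (Function('r')(L, N) = Mul(2, Add(N, 1)) = Mul(2, Add(1, N)) = Add(2, Mul(2, N)))
Mul(Mul(-31, 15), Function('r')(o, 2)) = Mul(Mul(-31, 15), Add(2, Mul(2, 2))) = Mul(-465, Add(2, 4)) = Mul(-465, 6) = -2790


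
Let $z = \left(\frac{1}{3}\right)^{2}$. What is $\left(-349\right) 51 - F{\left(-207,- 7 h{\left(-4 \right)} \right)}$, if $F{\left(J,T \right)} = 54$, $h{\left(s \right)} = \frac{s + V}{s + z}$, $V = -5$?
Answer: $-17853$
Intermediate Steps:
$z = \frac{1}{9}$ ($z = \left(\frac{1}{3}\right)^{2} = \frac{1}{9} \approx 0.11111$)
$h{\left(s \right)} = \frac{-5 + s}{\frac{1}{9} + s}$ ($h{\left(s \right)} = \frac{s - 5}{s + \frac{1}{9}} = \frac{-5 + s}{\frac{1}{9} + s}$)
$\left(-349\right) 51 - F{\left(-207,- 7 h{\left(-4 \right)} \right)} = \left(-349\right) 51 - 54 = -17799 - 54 = -17853$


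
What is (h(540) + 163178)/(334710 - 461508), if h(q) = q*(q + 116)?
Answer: -258709/63399 ≈ -4.0807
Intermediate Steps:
h(q) = q*(116 + q)
(h(540) + 163178)/(334710 - 461508) = (540*(116 + 540) + 163178)/(334710 - 461508) = (540*656 + 163178)/(-126798) = (354240 + 163178)*(-1/126798) = 517418*(-1/126798) = -258709/63399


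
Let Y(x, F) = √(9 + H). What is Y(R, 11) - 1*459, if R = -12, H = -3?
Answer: -459 + √6 ≈ -456.55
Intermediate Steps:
Y(x, F) = √6 (Y(x, F) = √(9 - 3) = √6)
Y(R, 11) - 1*459 = √6 - 1*459 = √6 - 459 = -459 + √6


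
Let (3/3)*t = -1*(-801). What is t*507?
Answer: 406107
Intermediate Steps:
t = 801 (t = -1*(-801) = 801)
t*507 = 801*507 = 406107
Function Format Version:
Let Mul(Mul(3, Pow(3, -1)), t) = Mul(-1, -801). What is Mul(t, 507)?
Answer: 406107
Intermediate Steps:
t = 801 (t = Mul(-1, -801) = 801)
Mul(t, 507) = Mul(801, 507) = 406107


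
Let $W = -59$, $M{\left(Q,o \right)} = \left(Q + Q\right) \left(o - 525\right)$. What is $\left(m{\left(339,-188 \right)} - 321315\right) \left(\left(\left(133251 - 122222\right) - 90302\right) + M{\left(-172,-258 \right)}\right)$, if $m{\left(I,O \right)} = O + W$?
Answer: $-61122183398$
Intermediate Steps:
$M{\left(Q,o \right)} = 2 Q \left(-525 + o\right)$
$m{\left(I,O \right)} = -59 + O$ ($m{\left(I,O \right)} = O - 59 = -59 + O$)
$\left(m{\left(339,-188 \right)} - 321315\right) \left(\left(\left(133251 - 122222\right) - 90302\right) + M{\left(-172,-258 \right)}\right) = \left(\left(-59 - 188\right) - 321315\right) \left(\left(\left(133251 - 122222\right) - 90302\right) + 2 \left(-172\right) \left(-525 - 258\right)\right) = \left(-247 - 321315\right) \left(\left(11029 - 90302\right) + 2 \left(-172\right) \left(-783\right)\right) = - 321562 \left(-79273 + 269352\right) = \left(-321562\right) 190079 = -61122183398$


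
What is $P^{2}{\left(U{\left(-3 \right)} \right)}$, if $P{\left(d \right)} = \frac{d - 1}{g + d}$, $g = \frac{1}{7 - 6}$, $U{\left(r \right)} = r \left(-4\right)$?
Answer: $\frac{121}{169} \approx 0.71598$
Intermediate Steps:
$U{\left(r \right)} = - 4 r$
$g = 1$ ($g = 1^{-1} = 1$)
$P{\left(d \right)} = \frac{-1 + d}{1 + d}$ ($P{\left(d \right)} = \frac{d - 1}{1 + d} = \frac{-1 + d}{1 + d}$)
$P^{2}{\left(U{\left(-3 \right)} \right)} = \left(\frac{-1 - -12}{1 - -12}\right)^{2} = \left(\frac{-1 + 12}{1 + 12}\right)^{2} = \left(\frac{1}{13} \cdot 11\right)^{2} = \left(\frac{11}{13}\right)^{2} = \frac{121}{169}$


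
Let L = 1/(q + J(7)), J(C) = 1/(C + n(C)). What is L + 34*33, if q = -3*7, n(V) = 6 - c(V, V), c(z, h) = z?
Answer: 140244/125 ≈ 1122.0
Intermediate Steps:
n(V) = 6 - V
q = -21
J(C) = ⅙ (J(C) = 1/(C + (6 - C)) = 1/6 = ⅙)
L = -6/125 (L = 1/(-21 + ⅙) = 1/(-125/6) = -6/125 ≈ -0.048000)
L + 34*33 = -6/125 + 34*33 = -6/125 + 1122 = 140244/125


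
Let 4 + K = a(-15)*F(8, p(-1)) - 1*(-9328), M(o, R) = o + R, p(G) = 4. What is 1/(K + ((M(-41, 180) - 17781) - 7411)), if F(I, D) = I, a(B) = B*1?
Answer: -1/15849 ≈ -6.3095e-5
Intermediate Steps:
a(B) = B
M(o, R) = R + o
K = 9204 (K = -4 + (-15*8 - 1*(-9328)) = -4 + (-120 + 9328) = -4 + 9208 = 9204)
1/(K + ((M(-41, 180) - 17781) - 7411)) = 1/(9204 + (((180 - 41) - 17781) - 7411)) = 1/(9204 + ((139 - 17781) - 7411)) = 1/(9204 + (-17642 - 7411)) = 1/(9204 - 25053) = 1/(-15849) = -1/15849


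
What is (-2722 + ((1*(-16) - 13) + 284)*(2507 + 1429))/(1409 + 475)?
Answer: 500479/942 ≈ 531.29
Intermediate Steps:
(-2722 + ((1*(-16) - 13) + 284)*(2507 + 1429))/(1409 + 475) = (-2722 + ((-16 - 13) + 284)*3936)/1884 = (-2722 + (-29 + 284)*3936)*(1/1884) = (-2722 + 255*3936)*(1/1884) = (-2722 + 1003680)*(1/1884) = 1000958*(1/1884) = 500479/942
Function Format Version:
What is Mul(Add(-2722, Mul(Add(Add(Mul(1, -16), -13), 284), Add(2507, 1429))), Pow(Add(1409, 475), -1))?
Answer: Rational(500479, 942) ≈ 531.29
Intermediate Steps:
Mul(Add(-2722, Mul(Add(Add(Mul(1, -16), -13), 284), Add(2507, 1429))), Pow(Add(1409, 475), -1)) = Mul(Add(-2722, Mul(Add(Add(-16, -13), 284), 3936)), Pow(1884, -1)) = Mul(Add(-2722, Mul(Add(-29, 284), 3936)), Rational(1, 1884)) = Mul(Add(-2722, Mul(255, 3936)), Rational(1, 1884)) = Mul(Add(-2722, 1003680), Rational(1, 1884)) = Mul(1000958, Rational(1, 1884)) = Rational(500479, 942)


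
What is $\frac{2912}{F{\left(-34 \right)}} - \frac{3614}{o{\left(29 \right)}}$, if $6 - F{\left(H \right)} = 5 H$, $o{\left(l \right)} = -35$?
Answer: $\frac{46124}{385} \approx 119.8$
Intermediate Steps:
$F{\left(H \right)} = 6 - 5 H$
$\frac{2912}{F{\left(-34 \right)}} - \frac{3614}{o{\left(29 \right)}} = \frac{2912}{6 - -170} - \frac{3614}{-35} = \frac{2912}{6 + 170} - - \frac{3614}{35} = \frac{2912}{176} + \frac{3614}{35} = 2912 \cdot \frac{1}{176} + \frac{3614}{35} = \frac{182}{11} + \frac{3614}{35} = \frac{46124}{385}$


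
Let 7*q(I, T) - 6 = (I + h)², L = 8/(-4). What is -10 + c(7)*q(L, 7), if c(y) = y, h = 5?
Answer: 5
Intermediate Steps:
L = -2 (L = 8*(-¼) = -2)
q(I, T) = 6/7 + (5 + I)²/7 (q(I, T) = 6/7 + (I + 5)²/7 = 6/7 + (5 + I)²/7)
-10 + c(7)*q(L, 7) = -10 + 7*(6/7 + (5 - 2)²/7) = -10 + 7*(6/7 + (⅐)*3²) = -10 + 7*(6/7 + (⅐)*9) = -10 + 7*(6/7 + 9/7) = -10 + 7*(15/7) = -10 + 15 = 5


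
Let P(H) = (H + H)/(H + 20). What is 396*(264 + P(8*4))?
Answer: 1365408/13 ≈ 1.0503e+5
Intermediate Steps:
P(H) = 2*H/(20 + H) (P(H) = (2*H)/(20 + H) = 2*H/(20 + H))
396*(264 + P(8*4)) = 396*(264 + 2*(8*4)/(20 + 8*4)) = 396*(264 + 2*32/(20 + 32)) = 396*(264 + 2*32/52) = 396*(264 + 2*32*(1/52)) = 396*(264 + 16/13) = 396*(3448/13) = 1365408/13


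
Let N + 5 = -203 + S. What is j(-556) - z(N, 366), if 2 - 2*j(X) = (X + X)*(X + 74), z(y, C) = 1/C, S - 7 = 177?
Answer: -98084707/366 ≈ -2.6799e+5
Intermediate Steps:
S = 184 (S = 7 + 177 = 184)
N = -24 (N = -5 + (-203 + 184) = -5 - 19 = -24)
j(X) = 1 - X*(74 + X) (j(X) = 1 - (X + X)*(X + 74)/2 = 1 - 2*X*(74 + X)/2 = 1 - X*(74 + X))
j(-556) - z(N, 366) = (1 - 1*(-556)**2 - 74*(-556)) - 1/366 = (1 - 1*309136 + 41144) - 1*1/366 = (1 - 309136 + 41144) - 1/366 = -267991 - 1/366 = -98084707/366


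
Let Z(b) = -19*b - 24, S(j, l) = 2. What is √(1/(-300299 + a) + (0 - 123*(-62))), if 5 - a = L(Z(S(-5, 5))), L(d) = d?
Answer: √171850487340398/150116 ≈ 87.327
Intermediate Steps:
Z(b) = -24 - 19*b
a = 67 (a = 5 - (-24 - 19*2) = 5 - (-24 - 38) = 5 - 1*(-62) = 5 + 62 = 67)
√(1/(-300299 + a) + (0 - 123*(-62))) = √(1/(-300299 + 67) + (0 - 123*(-62))) = √(1/(-300232) + (0 + 7626)) = √(-1/300232 + 7626) = √(2289569231/300232) = √171850487340398/150116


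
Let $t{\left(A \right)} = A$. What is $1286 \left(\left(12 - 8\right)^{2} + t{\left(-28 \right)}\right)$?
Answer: $-15432$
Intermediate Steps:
$1286 \left(\left(12 - 8\right)^{2} + t{\left(-28 \right)}\right) = 1286 \left(\left(12 - 8\right)^{2} - 28\right) = 1286 \left(4^{2} - 28\right) = 1286 \left(16 - 28\right) = 1286 \left(-12\right) = -15432$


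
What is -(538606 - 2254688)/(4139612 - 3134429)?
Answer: 1716082/1005183 ≈ 1.7072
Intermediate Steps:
-(538606 - 2254688)/(4139612 - 3134429) = -(-1716082)/1005183 = -1*(-1716082/1005183) = 1716082/1005183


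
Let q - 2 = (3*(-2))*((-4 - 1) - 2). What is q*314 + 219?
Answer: 14035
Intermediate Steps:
q = 44 (q = 2 + (3*(-2))*((-4 - 1) - 2) = 2 - 6*(-5 - 2) = 2 - 6*(-7) = 2 + 42 = 44)
q*314 + 219 = 44*314 + 219 = 13816 + 219 = 14035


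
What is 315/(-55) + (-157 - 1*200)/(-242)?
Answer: -1029/242 ≈ -4.2521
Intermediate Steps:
315/(-55) + (-157 - 1*200)/(-242) = 315*(-1/55) + (-157 - 200)*(-1/242) = -63/11 - 357*(-1/242) = -63/11 + 357/242 = -1029/242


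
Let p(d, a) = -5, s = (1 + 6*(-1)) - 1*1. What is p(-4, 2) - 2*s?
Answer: 7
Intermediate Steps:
s = -6 (s = (1 - 6) - 1 = -5 - 1 = -6)
p(-4, 2) - 2*s = -5 - 2*(-6) = -5 + 12 = 7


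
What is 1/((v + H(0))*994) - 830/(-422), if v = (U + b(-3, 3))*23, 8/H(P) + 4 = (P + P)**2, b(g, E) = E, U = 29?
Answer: 302782551/153944756 ≈ 1.9668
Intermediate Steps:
H(P) = 8/(-4 + 4*P**2) (H(P) = 8/(-4 + (P + P)**2) = 8/(-4 + (2*P)**2) = 8/(-4 + 4*P**2))
v = 736 (v = (29 + 3)*23 = 32*23 = 736)
1/((v + H(0))*994) - 830/(-422) = 1/((736 + 2/(-1 + 0**2))*994) - 830/(-422) = (1/994)/(736 + 2/(-1 + 0)) - 830*(-1/422) = (1/994)/(736 + 2/(-1)) + 415/211 = (1/994)/(736 + 2*(-1)) + 415/211 = (1/994)/(736 - 2) + 415/211 = (1/994)/734 + 415/211 = (1/734)*(1/994) + 415/211 = 1/729596 + 415/211 = 302782551/153944756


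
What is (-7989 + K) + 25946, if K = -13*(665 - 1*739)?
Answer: 18919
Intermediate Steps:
K = 962 (K = -13*(665 - 739) = -13*(-74) = 962)
(-7989 + K) + 25946 = (-7989 + 962) + 25946 = -7027 + 25946 = 18919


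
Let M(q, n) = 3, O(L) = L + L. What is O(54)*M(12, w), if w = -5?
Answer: 324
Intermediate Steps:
O(L) = 2*L
O(54)*M(12, w) = (2*54)*3 = 108*3 = 324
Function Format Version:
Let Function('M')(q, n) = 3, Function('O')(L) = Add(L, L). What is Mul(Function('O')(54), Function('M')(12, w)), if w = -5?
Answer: 324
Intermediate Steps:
Function('O')(L) = Mul(2, L)
Mul(Function('O')(54), Function('M')(12, w)) = Mul(Mul(2, 54), 3) = Mul(108, 3) = 324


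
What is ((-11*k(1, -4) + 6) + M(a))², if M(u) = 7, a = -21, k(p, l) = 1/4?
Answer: 1681/16 ≈ 105.06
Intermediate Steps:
k(p, l) = ¼
((-11*k(1, -4) + 6) + M(a))² = ((-11*¼ + 6) + 7)² = ((-11/4 + 6) + 7)² = (13/4 + 7)² = (41/4)² = 1681/16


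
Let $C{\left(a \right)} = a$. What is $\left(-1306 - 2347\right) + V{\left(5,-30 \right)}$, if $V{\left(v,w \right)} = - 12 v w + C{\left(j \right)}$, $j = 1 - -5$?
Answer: $-1847$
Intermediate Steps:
$j = 6$ ($j = 1 + 5 = 6$)
$V{\left(v,w \right)} = 6 - 12 v w$ ($V{\left(v,w \right)} = - 12 v w + 6 = 6 - 12 v w$)
$\left(-1306 - 2347\right) + V{\left(5,-30 \right)} = \left(-1306 - 2347\right) - \left(-6 + 60 \left(-30\right)\right) = -3653 + \left(6 + 1800\right) = -3653 + 1806 = -1847$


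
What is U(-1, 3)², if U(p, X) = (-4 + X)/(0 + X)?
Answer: ⅑ ≈ 0.11111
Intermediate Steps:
U(p, X) = (-4 + X)/X
U(-1, 3)² = ((-4 + 3)/3)² = ((⅓)*(-1))² = (-⅓)² = ⅑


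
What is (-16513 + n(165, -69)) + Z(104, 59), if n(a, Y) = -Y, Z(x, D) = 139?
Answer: -16305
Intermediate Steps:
(-16513 + n(165, -69)) + Z(104, 59) = (-16513 - 1*(-69)) + 139 = (-16513 + 69) + 139 = -16444 + 139 = -16305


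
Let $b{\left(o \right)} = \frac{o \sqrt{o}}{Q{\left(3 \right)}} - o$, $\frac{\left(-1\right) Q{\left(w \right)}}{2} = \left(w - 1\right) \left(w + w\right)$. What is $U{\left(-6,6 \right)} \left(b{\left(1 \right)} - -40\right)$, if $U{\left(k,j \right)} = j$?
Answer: $\frac{935}{4} \approx 233.75$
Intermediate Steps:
$Q{\left(w \right)} = - 4 w \left(-1 + w\right)$ ($Q{\left(w \right)} = - 2 \left(w - 1\right) \left(w + w\right) = - 2 \left(-1 + w\right) 2 w = - 2 \cdot 2 w \left(-1 + w\right) = - 4 w \left(-1 + w\right)$)
$b{\left(o \right)} = - o - \frac{o^{\frac{3}{2}}}{24}$ ($b{\left(o \right)} = \frac{o \sqrt{o}}{4 \cdot 3 \left(1 - 3\right)} - o = \frac{o^{\frac{3}{2}}}{4 \cdot 3 \left(1 - 3\right)} - o = \frac{o^{\frac{3}{2}}}{4 \cdot 3 \left(-2\right)} - o = \frac{o^{\frac{3}{2}}}{-24} - o = o^{\frac{3}{2}} \left(- \frac{1}{24}\right) - o = - \frac{o^{\frac{3}{2}}}{24} - o = - o - \frac{o^{\frac{3}{2}}}{24}$)
$U{\left(-6,6 \right)} \left(b{\left(1 \right)} - -40\right) = 6 \left(\left(\left(-1\right) 1 - \frac{1^{\frac{3}{2}}}{24}\right) - -40\right) = 6 \left(\left(-1 - \frac{1}{24}\right) + 40\right) = 6 \left(- \frac{25}{24} + 40\right) = 6 \cdot \frac{935}{24} = \frac{935}{4}$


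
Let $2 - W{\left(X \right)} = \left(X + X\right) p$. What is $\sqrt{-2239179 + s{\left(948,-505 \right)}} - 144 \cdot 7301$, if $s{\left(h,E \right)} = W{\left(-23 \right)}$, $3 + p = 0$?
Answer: $-1051344 + i \sqrt{2239315} \approx -1.0513 \cdot 10^{6} + 1496.4 i$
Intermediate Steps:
$p = -3$ ($p = -3 + 0 = -3$)
$W{\left(X \right)} = 2 + 6 X$ ($W{\left(X \right)} = 2 - \left(X + X\right) \left(-3\right) = 2 - 2 X \left(-3\right) = 2 - - 6 X = 2 + 6 X$)
$s{\left(h,E \right)} = -136$ ($s{\left(h,E \right)} = 2 + 6 \left(-23\right) = 2 - 138 = -136$)
$\sqrt{-2239179 + s{\left(948,-505 \right)}} - 144 \cdot 7301 = \sqrt{-2239179 - 136} - 144 \cdot 7301 = \sqrt{-2239315} - 1051344 = i \sqrt{2239315} - 1051344 = -1051344 + i \sqrt{2239315}$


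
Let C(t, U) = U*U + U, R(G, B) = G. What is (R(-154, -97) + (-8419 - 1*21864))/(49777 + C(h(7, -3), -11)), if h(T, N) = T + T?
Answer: -30437/49887 ≈ -0.61012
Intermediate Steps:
h(T, N) = 2*T
C(t, U) = U + U² (C(t, U) = U² + U = U + U²)
(R(-154, -97) + (-8419 - 1*21864))/(49777 + C(h(7, -3), -11)) = (-154 + (-8419 - 1*21864))/(49777 - 11*(1 - 11)) = (-154 + (-8419 - 21864))/(49777 - 11*(-10)) = (-154 - 30283)/(49777 + 110) = -30437/49887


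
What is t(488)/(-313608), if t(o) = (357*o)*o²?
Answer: -1728687296/13067 ≈ -1.3229e+5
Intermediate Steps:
t(o) = 357*o³
t(488)/(-313608) = (357*488³)/(-313608) = (357*116214272)*(-1/313608) = 41488495104*(-1/313608) = -1728687296/13067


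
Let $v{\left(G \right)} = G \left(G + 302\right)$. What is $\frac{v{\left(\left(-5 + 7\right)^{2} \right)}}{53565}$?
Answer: $\frac{408}{17855} \approx 0.022851$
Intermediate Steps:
$v{\left(G \right)} = G \left(302 + G\right)$
$\frac{v{\left(\left(-5 + 7\right)^{2} \right)}}{53565} = \frac{\left(-5 + 7\right)^{2} \left(302 + \left(-5 + 7\right)^{2}\right)}{53565} = 2^{2} \left(302 + 2^{2}\right) \frac{1}{53565} = 4 \left(302 + 4\right) \frac{1}{53565} = 4 \cdot 306 \cdot \frac{1}{53565} = 1224 \cdot \frac{1}{53565} = \frac{408}{17855}$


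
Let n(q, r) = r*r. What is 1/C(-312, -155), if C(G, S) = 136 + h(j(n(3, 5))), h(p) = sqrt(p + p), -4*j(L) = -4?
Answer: 68/9247 - sqrt(2)/18494 ≈ 0.0072773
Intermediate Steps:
n(q, r) = r**2
j(L) = 1 (j(L) = -1/4*(-4) = 1)
h(p) = sqrt(2)*sqrt(p) (h(p) = sqrt(2*p) = sqrt(2)*sqrt(p))
C(G, S) = 136 + sqrt(2) (C(G, S) = 136 + sqrt(2)*sqrt(1) = 136 + sqrt(2)*1 = 136 + sqrt(2))
1/C(-312, -155) = 1/(136 + sqrt(2))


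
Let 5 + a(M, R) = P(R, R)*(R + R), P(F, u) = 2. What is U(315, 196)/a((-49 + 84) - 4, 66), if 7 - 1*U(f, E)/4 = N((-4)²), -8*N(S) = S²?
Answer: 156/259 ≈ 0.60232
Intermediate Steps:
N(S) = -S²/8
U(f, E) = 156 (U(f, E) = 28 - (-1)*((-4)²)²/2 = 28 - (-1)*16²/2 = 28 - (-1)*256/2 = 28 - 4*(-32) = 28 + 128 = 156)
a(M, R) = -5 + 4*R (a(M, R) = -5 + 2*(R + R) = -5 + 2*(2*R) = -5 + 4*R)
U(315, 196)/a((-49 + 84) - 4, 66) = 156/(-5 + 4*66) = 156/(-5 + 264) = 156/259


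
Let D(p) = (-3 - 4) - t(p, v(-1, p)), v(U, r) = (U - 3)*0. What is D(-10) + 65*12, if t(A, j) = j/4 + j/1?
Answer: 773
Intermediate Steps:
v(U, r) = 0 (v(U, r) = (-3 + U)*0 = 0)
t(A, j) = 5*j/4 (t(A, j) = j*(1/4) + j*1 = j/4 + j = 5*j/4)
D(p) = -7 (D(p) = (-3 - 4) - 5*0/4 = -7 - 1*0 = -7 + 0 = -7)
D(-10) + 65*12 = -7 + 65*12 = -7 + 780 = 773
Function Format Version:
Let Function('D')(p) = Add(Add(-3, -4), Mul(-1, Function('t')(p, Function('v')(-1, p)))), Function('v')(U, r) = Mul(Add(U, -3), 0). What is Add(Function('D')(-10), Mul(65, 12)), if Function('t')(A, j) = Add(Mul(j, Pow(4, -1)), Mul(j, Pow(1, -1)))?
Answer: 773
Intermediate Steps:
Function('v')(U, r) = 0 (Function('v')(U, r) = Mul(Add(-3, U), 0) = 0)
Function('t')(A, j) = Mul(Rational(5, 4), j) (Function('t')(A, j) = Add(Mul(j, Rational(1, 4)), Mul(j, 1)) = Add(Mul(Rational(1, 4), j), j) = Mul(Rational(5, 4), j))
Function('D')(p) = -7 (Function('D')(p) = Add(Add(-3, -4), Mul(-1, Mul(Rational(5, 4), 0))) = Add(-7, Mul(-1, 0)) = Add(-7, 0) = -7)
Add(Function('D')(-10), Mul(65, 12)) = Add(-7, Mul(65, 12)) = Add(-7, 780) = 773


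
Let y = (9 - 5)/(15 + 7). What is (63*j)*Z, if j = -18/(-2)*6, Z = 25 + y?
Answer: 942354/11 ≈ 85669.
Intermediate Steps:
y = 2/11 (y = 4/22 = 4*(1/22) = 2/11 ≈ 0.18182)
Z = 277/11 (Z = 25 + 2/11 = 277/11 ≈ 25.182)
j = 54 (j = -18*(-1)/2*6 = -3*(-3)*6 = 9*6 = 54)
(63*j)*Z = (63*54)*(277/11) = 3402*(277/11) = 942354/11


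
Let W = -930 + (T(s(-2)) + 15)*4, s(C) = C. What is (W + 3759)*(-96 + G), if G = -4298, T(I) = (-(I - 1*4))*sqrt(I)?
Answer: -12694266 - 105456*I*sqrt(2) ≈ -1.2694e+7 - 1.4914e+5*I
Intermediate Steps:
T(I) = sqrt(I)*(4 - I) (T(I) = (-(I - 4))*sqrt(I) = (-(-4 + I))*sqrt(I) = (4 - I)*sqrt(I) = sqrt(I)*(4 - I))
W = -870 + 24*I*sqrt(2) (W = -930 + (sqrt(-2)*(4 - 1*(-2)) + 15)*4 = -930 + ((I*sqrt(2))*(4 + 2) + 15)*4 = -930 + ((I*sqrt(2))*6 + 15)*4 = -930 + (6*I*sqrt(2) + 15)*4 = -930 + (15 + 6*I*sqrt(2))*4 = -930 + (60 + 24*I*sqrt(2)) = -870 + 24*I*sqrt(2) ≈ -870.0 + 33.941*I)
(W + 3759)*(-96 + G) = ((-870 + 24*I*sqrt(2)) + 3759)*(-96 - 4298) = (2889 + 24*I*sqrt(2))*(-4394) = -12694266 - 105456*I*sqrt(2)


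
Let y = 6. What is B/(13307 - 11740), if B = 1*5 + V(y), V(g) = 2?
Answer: 7/1567 ≈ 0.0044671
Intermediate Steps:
B = 7 (B = 1*5 + 2 = 5 + 2 = 7)
B/(13307 - 11740) = 7/(13307 - 11740) = 7/1567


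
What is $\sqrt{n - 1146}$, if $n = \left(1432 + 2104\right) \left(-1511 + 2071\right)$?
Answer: $\sqrt{1979014} \approx 1406.8$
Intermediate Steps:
$n = 1980160$ ($n = 3536 \cdot 560 = 1980160$)
$\sqrt{n - 1146} = \sqrt{1980160 - 1146} = \sqrt{1979014}$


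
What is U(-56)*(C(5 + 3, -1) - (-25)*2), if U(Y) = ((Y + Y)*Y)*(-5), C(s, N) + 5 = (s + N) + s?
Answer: -1881600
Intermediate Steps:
C(s, N) = -5 + N + 2*s (C(s, N) = -5 + ((s + N) + s) = -5 + ((N + s) + s) = -5 + (N + 2*s) = -5 + N + 2*s)
U(Y) = -10*Y² (U(Y) = ((2*Y)*Y)*(-5) = (2*Y²)*(-5) = -10*Y²)
U(-56)*(C(5 + 3, -1) - (-25)*2) = (-10*(-56)²)*((-5 - 1 + 2*(5 + 3)) - (-25)*2) = (-10*3136)*((-5 - 1 + 2*8) - 5*(-10)) = -31360*((-5 - 1 + 16) + 50) = -31360*(10 + 50) = -31360*60 = -1881600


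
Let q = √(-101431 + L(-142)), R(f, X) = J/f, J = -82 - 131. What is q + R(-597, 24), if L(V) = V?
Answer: 71/199 + I*√101573 ≈ 0.35678 + 318.71*I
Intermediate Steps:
J = -213
R(f, X) = -213/f
q = I*√101573 (q = √(-101431 - 142) = √(-101573) = I*√101573 ≈ 318.71*I)
q + R(-597, 24) = I*√101573 - 213/(-597) = I*√101573 - 213*(-1/597) = I*√101573 + 71/199 = 71/199 + I*√101573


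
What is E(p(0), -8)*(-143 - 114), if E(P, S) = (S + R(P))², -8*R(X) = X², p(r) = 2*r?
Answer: -16448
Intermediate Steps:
R(X) = -X²/8
E(P, S) = (S - P²/8)²
E(p(0), -8)*(-143 - 114) = (((2*0)² - 8*(-8))²/64)*(-143 - 114) = ((0² + 64)²/64)*(-257) = ((0 + 64)²/64)*(-257) = ((1/64)*64²)*(-257) = ((1/64)*4096)*(-257) = 64*(-257) = -16448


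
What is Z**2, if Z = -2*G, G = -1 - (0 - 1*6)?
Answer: 100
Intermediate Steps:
G = 5 (G = -1 - (0 - 6) = -1 - 1*(-6) = -1 + 6 = 5)
Z = -10 (Z = -2*5 = -10)
Z**2 = (-10)**2 = 100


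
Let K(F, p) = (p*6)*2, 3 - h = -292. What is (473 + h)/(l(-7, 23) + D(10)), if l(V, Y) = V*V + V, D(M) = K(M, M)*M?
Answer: 128/207 ≈ 0.61836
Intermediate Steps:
h = 295 (h = 3 - 1*(-292) = 3 + 292 = 295)
K(F, p) = 12*p (K(F, p) = (6*p)*2 = 12*p)
D(M) = 12*M**2 (D(M) = (12*M)*M = 12*M**2)
l(V, Y) = V + V**2 (l(V, Y) = V**2 + V = V + V**2)
(473 + h)/(l(-7, 23) + D(10)) = (473 + 295)/(-7*(1 - 7) + 12*10**2) = 768/(-7*(-6) + 12*100) = 768/(42 + 1200) = 768/1242 = 768*(1/1242) = 128/207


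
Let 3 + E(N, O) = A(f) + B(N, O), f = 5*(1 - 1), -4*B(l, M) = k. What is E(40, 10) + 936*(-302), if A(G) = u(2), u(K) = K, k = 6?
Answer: -565349/2 ≈ -2.8267e+5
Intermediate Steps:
B(l, M) = -3/2 (B(l, M) = -1/4*6 = -3/2)
f = 0 (f = 5*0 = 0)
A(G) = 2
E(N, O) = -5/2 (E(N, O) = -3 + (2 - 3/2) = -3 + 1/2 = -5/2)
E(40, 10) + 936*(-302) = -5/2 + 936*(-302) = -5/2 - 282672 = -565349/2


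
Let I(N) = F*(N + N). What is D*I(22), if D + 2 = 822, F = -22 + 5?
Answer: -613360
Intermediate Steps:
F = -17
D = 820 (D = -2 + 822 = 820)
I(N) = -34*N (I(N) = -17*(N + N) = -34*N)
D*I(22) = 820*(-34*22) = 820*(-748) = -613360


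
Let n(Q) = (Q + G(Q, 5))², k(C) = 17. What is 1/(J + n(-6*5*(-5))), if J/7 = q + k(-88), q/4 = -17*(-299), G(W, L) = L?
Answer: 1/166468 ≈ 6.0072e-6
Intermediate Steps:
q = 20332 (q = 4*(-17*(-299)) = 4*5083 = 20332)
J = 142443 (J = 7*(20332 + 17) = 7*20349 = 142443)
n(Q) = (5 + Q)² (n(Q) = (Q + 5)² = (5 + Q)²)
1/(J + n(-6*5*(-5))) = 1/(142443 + (5 - 6*5*(-5))²) = 1/(142443 + (5 - 30*(-5))²) = 1/(142443 + (5 + 150)²) = 1/(142443 + 155²) = 1/(142443 + 24025) = 1/166468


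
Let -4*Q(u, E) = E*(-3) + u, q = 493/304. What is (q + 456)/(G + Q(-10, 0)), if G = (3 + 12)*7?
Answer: 139117/32680 ≈ 4.2569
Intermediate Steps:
q = 493/304 (q = 493*(1/304) = 493/304 ≈ 1.6217)
Q(u, E) = -u/4 + 3*E/4 (Q(u, E) = -(E*(-3) + u)/4 = -(-3*E + u)/4 = -(u - 3*E)/4 = -u/4 + 3*E/4)
G = 105 (G = 15*7 = 105)
(q + 456)/(G + Q(-10, 0)) = (493/304 + 456)/(105 + (-¼*(-10) + (¾)*0)) = 139117/(304*(105 + (5/2 + 0))) = 139117/(304*(105 + 5/2)) = 139117/(304*(215/2)) = (139117/304)*(2/215) = 139117/32680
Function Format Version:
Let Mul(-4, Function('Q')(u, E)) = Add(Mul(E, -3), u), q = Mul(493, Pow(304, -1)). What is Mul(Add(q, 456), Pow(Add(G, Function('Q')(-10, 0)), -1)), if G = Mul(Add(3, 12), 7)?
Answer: Rational(139117, 32680) ≈ 4.2569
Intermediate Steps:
q = Rational(493, 304) (q = Mul(493, Rational(1, 304)) = Rational(493, 304) ≈ 1.6217)
Function('Q')(u, E) = Add(Mul(Rational(-1, 4), u), Mul(Rational(3, 4), E)) (Function('Q')(u, E) = Mul(Rational(-1, 4), Add(Mul(E, -3), u)) = Mul(Rational(-1, 4), Add(Mul(-3, E), u)) = Mul(Rational(-1, 4), Add(u, Mul(-3, E))) = Add(Mul(Rational(-1, 4), u), Mul(Rational(3, 4), E)))
G = 105 (G = Mul(15, 7) = 105)
Mul(Add(q, 456), Pow(Add(G, Function('Q')(-10, 0)), -1)) = Mul(Add(Rational(493, 304), 456), Pow(Add(105, Add(Mul(Rational(-1, 4), -10), Mul(Rational(3, 4), 0))), -1)) = Mul(Rational(139117, 304), Pow(Add(105, Add(Rational(5, 2), 0)), -1)) = Mul(Rational(139117, 304), Pow(Add(105, Rational(5, 2)), -1)) = Mul(Rational(139117, 304), Pow(Rational(215, 2), -1)) = Mul(Rational(139117, 304), Rational(2, 215)) = Rational(139117, 32680)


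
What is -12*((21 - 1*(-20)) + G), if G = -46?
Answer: 60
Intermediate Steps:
-12*((21 - 1*(-20)) + G) = -12*((21 - 1*(-20)) - 46) = -12*((21 + 20) - 46) = -12*(41 - 46) = -12*(-5) = 60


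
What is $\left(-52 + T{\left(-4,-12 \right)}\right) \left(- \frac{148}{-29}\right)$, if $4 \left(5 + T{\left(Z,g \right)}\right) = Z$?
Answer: $-296$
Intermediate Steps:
$T{\left(Z,g \right)} = -5 + \frac{Z}{4}$
$\left(-52 + T{\left(-4,-12 \right)}\right) \left(- \frac{148}{-29}\right) = \left(-52 + \left(-5 + \frac{1}{4} \left(-4\right)\right)\right) \left(- \frac{148}{-29}\right) = \left(-52 - 6\right) \left(\left(-148\right) \left(- \frac{1}{29}\right)\right) = \left(-52 - 6\right) \frac{148}{29} = \left(-58\right) \frac{148}{29} = -296$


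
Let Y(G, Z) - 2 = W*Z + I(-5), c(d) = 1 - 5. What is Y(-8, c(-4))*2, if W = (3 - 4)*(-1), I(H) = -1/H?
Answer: -18/5 ≈ -3.6000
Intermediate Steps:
c(d) = -4
W = 1 (W = -1*(-1) = 1)
Y(G, Z) = 11/5 + Z (Y(G, Z) = 2 + (1*Z - 1/(-5)) = 2 + (Z - 1*(-⅕)) = 2 + (Z + ⅕) = 2 + (⅕ + Z) = 11/5 + Z)
Y(-8, c(-4))*2 = (11/5 - 4)*2 = -9/5*2 = -18/5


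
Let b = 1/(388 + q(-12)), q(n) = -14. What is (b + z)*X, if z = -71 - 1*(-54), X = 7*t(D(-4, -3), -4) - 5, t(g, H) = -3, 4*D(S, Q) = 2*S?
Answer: 82641/187 ≈ 441.93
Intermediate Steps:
D(S, Q) = S/2 (D(S, Q) = (2*S)/4 = S/2)
b = 1/374 (b = 1/(388 - 14) = 1/374 ≈ 0.0026738)
X = -26 (X = 7*(-3) - 5 = -21 - 5 = -26)
z = -17 (z = -71 + 54 = -17)
(b + z)*X = (1/374 - 17)*(-26) = -6357/374*(-26) = 82641/187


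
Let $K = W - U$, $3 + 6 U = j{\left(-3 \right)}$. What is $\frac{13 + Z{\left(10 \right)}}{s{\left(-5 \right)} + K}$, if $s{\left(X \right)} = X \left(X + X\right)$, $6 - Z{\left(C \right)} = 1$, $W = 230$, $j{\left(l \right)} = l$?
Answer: $\frac{18}{281} \approx 0.064057$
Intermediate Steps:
$U = -1$ ($U = - \frac{1}{2} + \frac{1}{6} \left(-3\right) = - \frac{1}{2} - \frac{1}{2} = -1$)
$Z{\left(C \right)} = 5$ ($Z{\left(C \right)} = 6 - 1 = 5$)
$K = 231$ ($K = 230 - -1 = 230 + 1 = 231$)
$s{\left(X \right)} = 2 X^{2}$ ($s{\left(X \right)} = X 2 X = 2 X^{2}$)
$\frac{13 + Z{\left(10 \right)}}{s{\left(-5 \right)} + K} = \frac{13 + 5}{2 \left(-5\right)^{2} + 231} = \frac{18}{2 \cdot 25 + 231} = \frac{18}{50 + 231} = \frac{18}{281}$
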